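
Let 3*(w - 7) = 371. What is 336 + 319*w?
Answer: 126056/3 ≈ 42019.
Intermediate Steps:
w = 392/3 (w = 7 + (⅓)*371 = 7 + 371/3 = 392/3 ≈ 130.67)
336 + 319*w = 336 + 319*(392/3) = 336 + 125048/3 = 126056/3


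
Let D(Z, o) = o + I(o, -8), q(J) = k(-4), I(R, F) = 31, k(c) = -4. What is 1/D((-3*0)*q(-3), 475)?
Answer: 1/506 ≈ 0.0019763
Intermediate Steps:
q(J) = -4
D(Z, o) = 31 + o (D(Z, o) = o + 31 = 31 + o)
1/D((-3*0)*q(-3), 475) = 1/(31 + 475) = 1/506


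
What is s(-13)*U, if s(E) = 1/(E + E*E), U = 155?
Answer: 155/156 ≈ 0.99359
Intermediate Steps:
s(E) = 1/(E + E²)
s(-13)*U = (1/((-13)*(1 - 13)))*155 = -1/13/(-12)*155 = -1/13*(-1/12)*155 = (1/156)*155 = 155/156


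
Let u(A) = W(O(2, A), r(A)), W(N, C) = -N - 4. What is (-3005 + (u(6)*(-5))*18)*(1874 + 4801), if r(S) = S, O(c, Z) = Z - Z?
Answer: -17655375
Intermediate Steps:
O(c, Z) = 0
W(N, C) = -4 - N
u(A) = -4 (u(A) = -4 - 1*0 = -4 + 0 = -4)
(-3005 + (u(6)*(-5))*18)*(1874 + 4801) = (-3005 - 4*(-5)*18)*(1874 + 4801) = (-3005 + 20*18)*6675 = (-3005 + 360)*6675 = -2645*6675 = -17655375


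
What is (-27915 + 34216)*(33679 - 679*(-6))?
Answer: 237881653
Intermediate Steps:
(-27915 + 34216)*(33679 - 679*(-6)) = 6301*(33679 + 4074) = 6301*37753 = 237881653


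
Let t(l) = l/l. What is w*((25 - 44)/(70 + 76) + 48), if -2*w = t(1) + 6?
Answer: -48923/292 ≈ -167.54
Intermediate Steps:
t(l) = 1
w = -7/2 (w = -(1 + 6)/2 = -½*7 = -7/2 ≈ -3.5000)
w*((25 - 44)/(70 + 76) + 48) = -7*((25 - 44)/(70 + 76) + 48)/2 = -7*(-19/146 + 48)/2 = -7/2*6989/146 = -48923/292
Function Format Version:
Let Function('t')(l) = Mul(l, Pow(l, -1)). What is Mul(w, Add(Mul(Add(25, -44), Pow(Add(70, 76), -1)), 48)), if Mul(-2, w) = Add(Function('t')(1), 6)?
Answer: Rational(-48923, 292) ≈ -167.54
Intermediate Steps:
Function('t')(l) = 1
w = Rational(-7, 2) (w = Mul(Rational(-1, 2), Add(1, 6)) = Mul(Rational(-1, 2), 7) = Rational(-7, 2) ≈ -3.5000)
Mul(w, Add(Mul(Add(25, -44), Pow(Add(70, 76), -1)), 48)) = Mul(Rational(-7, 2), Add(Mul(Add(25, -44), Pow(Add(70, 76), -1)), 48)) = Mul(Rational(-7, 2), Add(Mul(-19, Pow(146, -1)), 48)) = Mul(Rational(-7, 2), Add(Mul(-19, Rational(1, 146)), 48)) = Mul(Rational(-7, 2), Add(Rational(-19, 146), 48)) = Mul(Rational(-7, 2), Rational(6989, 146)) = Rational(-48923, 292)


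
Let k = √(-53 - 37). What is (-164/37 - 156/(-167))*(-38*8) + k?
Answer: 6571264/6179 + 3*I*√10 ≈ 1063.5 + 9.4868*I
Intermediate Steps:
k = 3*I*√10 (k = √(-90) = 3*I*√10 ≈ 9.4868*I)
(-164/37 - 156/(-167))*(-38*8) + k = (-164/37 - 156/(-167))*(-38*8) + 3*I*√10 = (-164*1/37 - 156*(-1/167))*(-304) + 3*I*√10 = (-164/37 + 156/167)*(-304) + 3*I*√10 = -21616/6179*(-304) + 3*I*√10 = 6571264/6179 + 3*I*√10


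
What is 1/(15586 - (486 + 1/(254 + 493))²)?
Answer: -558009/123103091575 ≈ -4.5329e-6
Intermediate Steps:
1/(15586 - (486 + 1/(254 + 493))²) = 1/(15586 - (486 + 1/747)²) = 1/(15586 - (363043/747)²) = 1/(15586 - 1*131800219849/558009) = 1/(15586 - 131800219849/558009) = 1/(-123103091575/558009) = -558009/123103091575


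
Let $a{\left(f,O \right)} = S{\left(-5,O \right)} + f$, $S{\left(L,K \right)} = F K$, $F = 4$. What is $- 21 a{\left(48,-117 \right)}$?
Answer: $8820$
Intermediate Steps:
$S{\left(L,K \right)} = 4 K$
$a{\left(f,O \right)} = f + 4 O$ ($a{\left(f,O \right)} = 4 O + f = f + 4 O$)
$- 21 a{\left(48,-117 \right)} = - 21 \left(48 + 4 \left(-117\right)\right) = - 21 \left(48 - 468\right) = \left(-21\right) \left(-420\right) = 8820$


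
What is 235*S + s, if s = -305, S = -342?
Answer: -80675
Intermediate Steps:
235*S + s = 235*(-342) - 305 = -80370 - 305 = -80675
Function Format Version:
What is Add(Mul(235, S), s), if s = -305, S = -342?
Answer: -80675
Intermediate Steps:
Add(Mul(235, S), s) = Add(Mul(235, -342), -305) = Add(-80370, -305) = -80675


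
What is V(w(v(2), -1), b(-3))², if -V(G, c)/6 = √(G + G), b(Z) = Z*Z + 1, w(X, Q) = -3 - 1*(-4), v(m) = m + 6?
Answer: 72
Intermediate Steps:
v(m) = 6 + m
w(X, Q) = 1 (w(X, Q) = -3 + 4 = 1)
b(Z) = 1 + Z² (b(Z) = Z² + 1 = 1 + Z²)
V(G, c) = -6*√2*√G (V(G, c) = -6*√(G + G) = -6*√2*√G)
V(w(v(2), -1), b(-3))² = (-6*√2*√1)² = (-6*√2*1)² = (-6*√2)² = 72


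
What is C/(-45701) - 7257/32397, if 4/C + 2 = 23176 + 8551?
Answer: -3507221603471/15657083765775 ≈ -0.22400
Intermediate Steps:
C = 4/31725 (C = 4/(-2 + (23176 + 8551)) = 4/(-2 + 31727) = 4/31725 ≈ 0.00012608)
C/(-45701) - 7257/32397 = (4/31725)/(-45701) - 7257/32397 = (4/31725)*(-1/45701) - 7257*1/32397 = -4/1449864225 - 2419/10799 = -3507221603471/15657083765775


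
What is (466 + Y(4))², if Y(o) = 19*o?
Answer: 293764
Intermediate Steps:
(466 + Y(4))² = (466 + 19*4)² = (466 + 76)² = 542² = 293764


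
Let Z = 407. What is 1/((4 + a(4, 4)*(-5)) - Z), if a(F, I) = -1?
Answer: -1/398 ≈ -0.0025126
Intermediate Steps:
1/((4 + a(4, 4)*(-5)) - Z) = 1/((4 - 1*(-5)) - 1*407) = 1/((4 + 5) - 407) = 1/(9 - 407) = 1/(-398) = -1/398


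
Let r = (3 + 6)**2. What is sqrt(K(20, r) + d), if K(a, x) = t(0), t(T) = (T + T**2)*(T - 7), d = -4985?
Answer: I*sqrt(4985) ≈ 70.604*I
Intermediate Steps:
t(T) = (-7 + T)*(T + T**2) (t(T) = (T + T**2)*(-7 + T) = (-7 + T)*(T + T**2))
r = 81 (r = 9**2 = 81)
K(a, x) = 0 (K(a, x) = 0*(-7 + 0**2 - 6*0) = 0*(-7 + 0 + 0) = 0*(-7) = 0)
sqrt(K(20, r) + d) = sqrt(0 - 4985) = sqrt(-4985) = I*sqrt(4985)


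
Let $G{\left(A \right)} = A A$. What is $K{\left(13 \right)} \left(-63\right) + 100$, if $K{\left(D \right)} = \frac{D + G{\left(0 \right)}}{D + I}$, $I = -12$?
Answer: $-719$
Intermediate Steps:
$G{\left(A \right)} = A^{2}$
$K{\left(D \right)} = \frac{D}{-12 + D}$ ($K{\left(D \right)} = \frac{D + 0^{2}}{D - 12} = \frac{D + 0}{-12 + D} = \frac{D}{-12 + D}$)
$K{\left(13 \right)} \left(-63\right) + 100 = \frac{13}{-12 + 13} \left(-63\right) + 100 = \frac{13}{1} \left(-63\right) + 100 = 13 \cdot 1 \left(-63\right) + 100 = 13 \left(-63\right) + 100 = -819 + 100 = -719$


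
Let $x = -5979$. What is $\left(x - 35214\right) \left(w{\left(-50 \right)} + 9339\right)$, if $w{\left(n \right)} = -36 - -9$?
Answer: $-383589216$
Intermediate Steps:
$w{\left(n \right)} = -27$ ($w{\left(n \right)} = -36 + 9 = -27$)
$\left(x - 35214\right) \left(w{\left(-50 \right)} + 9339\right) = \left(-5979 - 35214\right) \left(-27 + 9339\right) = \left(-41193\right) 9312 = -383589216$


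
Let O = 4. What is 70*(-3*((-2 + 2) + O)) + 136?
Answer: -704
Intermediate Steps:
70*(-3*((-2 + 2) + O)) + 136 = 70*(-3*((-2 + 2) + 4)) + 136 = 70*(-3*(0 + 4)) + 136 = 70*(-3*4) + 136 = 70*(-12) + 136 = -840 + 136 = -704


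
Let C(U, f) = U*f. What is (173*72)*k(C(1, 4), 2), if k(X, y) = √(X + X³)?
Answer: 24912*√17 ≈ 1.0271e+5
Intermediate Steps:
(173*72)*k(C(1, 4), 2) = (173*72)*√(1*4 + (1*4)³) = 12456*√(4 + 4³) = 12456*√(4 + 64) = 12456*√68 = 12456*(2*√17) = 24912*√17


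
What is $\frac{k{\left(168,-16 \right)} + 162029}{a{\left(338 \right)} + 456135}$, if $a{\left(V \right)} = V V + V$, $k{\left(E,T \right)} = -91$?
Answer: $\frac{23134}{81531} \approx 0.28374$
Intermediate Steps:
$a{\left(V \right)} = V + V^{2}$ ($a{\left(V \right)} = V^{2} + V = V + V^{2}$)
$\frac{k{\left(168,-16 \right)} + 162029}{a{\left(338 \right)} + 456135} = \frac{-91 + 162029}{338 \left(1 + 338\right) + 456135} = \frac{161938}{338 \cdot 339 + 456135} = \frac{161938}{114582 + 456135} = \frac{161938}{570717} = 161938 \cdot \frac{1}{570717} = \frac{23134}{81531}$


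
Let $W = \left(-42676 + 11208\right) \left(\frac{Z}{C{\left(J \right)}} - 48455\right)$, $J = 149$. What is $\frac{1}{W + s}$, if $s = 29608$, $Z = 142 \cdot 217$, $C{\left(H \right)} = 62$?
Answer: $\frac{1}{1509171952} \approx 6.6261 \cdot 10^{-10}$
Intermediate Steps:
$Z = 30814$
$W = 1509142344$ ($W = \left(-42676 + 11208\right) \left(\frac{30814}{62} - 48455\right) = - 31468 \left(30814 \cdot \frac{1}{62} - 48455\right) = - 31468 \left(497 - 48455\right) = \left(-31468\right) \left(-47958\right) = 1509142344$)
$\frac{1}{W + s} = \frac{1}{1509142344 + 29608} = \frac{1}{1509171952}$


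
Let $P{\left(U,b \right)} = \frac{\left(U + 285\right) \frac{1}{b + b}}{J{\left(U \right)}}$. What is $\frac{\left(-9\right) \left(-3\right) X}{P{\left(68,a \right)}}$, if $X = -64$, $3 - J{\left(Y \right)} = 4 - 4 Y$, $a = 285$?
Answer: $- \frac{266924160}{353} \approx -7.5616 \cdot 10^{5}$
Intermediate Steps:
$J{\left(Y \right)} = -1 + 4 Y$ ($J{\left(Y \right)} = 3 - \left(4 - 4 Y\right) = 3 + \left(-4 + 4 Y\right) = -1 + 4 Y$)
$P{\left(U,b \right)} = \frac{285 + U}{2 b \left(-1 + 4 U\right)}$ ($P{\left(U,b \right)} = \frac{\left(U + 285\right) \frac{1}{b + b}}{-1 + 4 U} = \frac{\left(285 + U\right) \frac{1}{2 b}}{-1 + 4 U} = \frac{\frac{1}{2} \frac{1}{b} \left(285 + U\right)}{-1 + 4 U} = \frac{285 + U}{2 b \left(-1 + 4 U\right)}$)
$\frac{\left(-9\right) \left(-3\right) X}{P{\left(68,a \right)}} = \frac{\left(-9\right) \left(-3\right) \left(-64\right)}{\frac{1}{2} \cdot \frac{1}{285} \frac{1}{-1 + 4 \cdot 68} \left(285 + 68\right)} = \frac{27 \left(-64\right)}{\frac{1}{2} \cdot \frac{1}{285} \frac{1}{-1 + 272} \cdot 353} = - \frac{1728}{\frac{1}{2} \cdot \frac{1}{285} \cdot \frac{1}{271} \cdot 353} = - \frac{1728}{\frac{353}{154470}} = \left(-1728\right) \frac{154470}{353} = - \frac{266924160}{353}$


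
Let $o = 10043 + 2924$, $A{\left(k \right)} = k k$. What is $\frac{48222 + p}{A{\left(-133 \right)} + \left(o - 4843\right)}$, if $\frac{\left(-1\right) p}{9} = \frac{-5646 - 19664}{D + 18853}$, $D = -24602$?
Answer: $\frac{277000488}{148398937} \approx 1.8666$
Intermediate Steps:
$p = - \frac{227790}{5749}$ ($p = - 9 \frac{-5646 - 19664}{-24602 + 18853} = - 9 \left(- \frac{25310}{-5749}\right) = - 9 \left(\left(-25310\right) \left(- \frac{1}{5749}\right)\right) = \left(-9\right) \frac{25310}{5749} = - \frac{227790}{5749} \approx -39.623$)
$A{\left(k \right)} = k^{2}$
$o = 12967$
$\frac{48222 + p}{A{\left(-133 \right)} + \left(o - 4843\right)} = \frac{48222 - \frac{227790}{5749}}{\left(-133\right)^{2} + \left(12967 - 4843\right)} = \frac{277000488}{5749 \left(17689 + 8124\right)} = \frac{277000488}{5749 \cdot 25813} = \frac{277000488}{5749} \cdot \frac{1}{25813} = \frac{277000488}{148398937}$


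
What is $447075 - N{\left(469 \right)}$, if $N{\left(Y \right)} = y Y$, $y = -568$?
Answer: $713467$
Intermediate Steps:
$N{\left(Y \right)} = - 568 Y$
$447075 - N{\left(469 \right)} = 447075 - \left(-568\right) 469 = 447075 - -266392 = 447075 + 266392 = 713467$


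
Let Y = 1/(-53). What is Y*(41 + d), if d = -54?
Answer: 13/53 ≈ 0.24528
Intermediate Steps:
Y = -1/53 ≈ -0.018868
Y*(41 + d) = -(41 - 54)/53 = -1/53*(-13) = 13/53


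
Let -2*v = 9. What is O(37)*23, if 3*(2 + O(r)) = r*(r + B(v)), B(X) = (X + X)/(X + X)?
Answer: 32200/3 ≈ 10733.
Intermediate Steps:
v = -9/2 (v = -½*9 = -9/2 ≈ -4.5000)
B(X) = 1 (B(X) = (2*X)/((2*X)) = (2*X)*(1/(2*X)) = 1)
O(r) = -2 + r*(1 + r)/3 (O(r) = -2 + (r*(r + 1))/3 = -2 + (r*(1 + r))/3 = -2 + r*(1 + r)/3)
O(37)*23 = (-2 + (⅓)*37 + (⅓)*37²)*23 = (-2 + 37/3 + (⅓)*1369)*23 = (-2 + 37/3 + 1369/3)*23 = (1400/3)*23 = 32200/3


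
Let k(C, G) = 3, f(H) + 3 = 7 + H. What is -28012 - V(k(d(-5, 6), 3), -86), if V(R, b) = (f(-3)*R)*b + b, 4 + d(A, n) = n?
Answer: -27668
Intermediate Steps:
f(H) = 4 + H (f(H) = -3 + (7 + H) = 4 + H)
d(A, n) = -4 + n
V(R, b) = b + R*b (V(R, b) = ((4 - 3)*R)*b + b = (1*R)*b + b = R*b + b = b + R*b)
-28012 - V(k(d(-5, 6), 3), -86) = -28012 - (-86)*(1 + 3) = -28012 - (-86)*4 = -28012 - 1*(-344) = -28012 + 344 = -27668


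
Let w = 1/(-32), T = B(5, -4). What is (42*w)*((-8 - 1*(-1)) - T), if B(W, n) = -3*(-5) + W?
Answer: 567/16 ≈ 35.438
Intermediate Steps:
B(W, n) = 15 + W
T = 20 (T = 15 + 5 = 20)
w = -1/32 ≈ -0.031250
(42*w)*((-8 - 1*(-1)) - T) = (42*(-1/32))*((-8 - 1*(-1)) - 1*20) = -21*((-8 + 1) - 20)/16 = -21*(-7 - 20)/16 = -21/16*(-27) = 567/16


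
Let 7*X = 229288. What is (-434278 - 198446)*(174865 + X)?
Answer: -919564996332/7 ≈ -1.3137e+11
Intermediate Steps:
X = 229288/7 (X = (⅐)*229288 = 229288/7 ≈ 32755.)
(-434278 - 198446)*(174865 + X) = (-434278 - 198446)*(174865 + 229288/7) = -632724*1453343/7 = -919564996332/7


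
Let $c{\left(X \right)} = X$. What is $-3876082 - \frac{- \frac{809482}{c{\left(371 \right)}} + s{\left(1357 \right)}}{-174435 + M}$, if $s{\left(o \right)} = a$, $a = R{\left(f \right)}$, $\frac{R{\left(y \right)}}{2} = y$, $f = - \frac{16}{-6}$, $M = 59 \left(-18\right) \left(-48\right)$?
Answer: $- \frac{532611914523604}{137409867} \approx -3.8761 \cdot 10^{6}$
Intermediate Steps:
$M = 50976$ ($M = \left(-1062\right) \left(-48\right) = 50976$)
$f = \frac{8}{3}$ ($f = \left(-16\right) \left(- \frac{1}{6}\right) = \frac{8}{3} \approx 2.6667$)
$R{\left(y \right)} = 2 y$
$a = \frac{16}{3}$ ($a = 2 \cdot \frac{8}{3} = \frac{16}{3} \approx 5.3333$)
$s{\left(o \right)} = \frac{16}{3}$
$-3876082 - \frac{- \frac{809482}{c{\left(371 \right)}} + s{\left(1357 \right)}}{-174435 + M} = -3876082 - \frac{- \frac{809482}{371} + \frac{16}{3}}{-174435 + 50976} = -3876082 - \frac{\left(-809482\right) \frac{1}{371} + \frac{16}{3}}{-123459} = -3876082 - \left(- \frac{809482}{371} + \frac{16}{3}\right) \left(- \frac{1}{123459}\right) = -3876082 - \left(- \frac{2422510}{1113}\right) \left(- \frac{1}{123459}\right) = -3876082 - \frac{2422510}{137409867} = - \frac{532611914523604}{137409867}$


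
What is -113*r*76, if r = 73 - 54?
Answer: -163172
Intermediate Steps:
r = 19
-113*r*76 = -113*19*76 = -2147*76 = -163172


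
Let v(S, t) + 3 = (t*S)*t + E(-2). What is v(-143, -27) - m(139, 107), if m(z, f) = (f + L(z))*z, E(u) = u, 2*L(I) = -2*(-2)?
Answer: -119403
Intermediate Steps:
L(I) = 2 (L(I) = (-2*(-2))/2 = (½)*4 = 2)
m(z, f) = z*(2 + f) (m(z, f) = (f + 2)*z = (2 + f)*z = z*(2 + f))
v(S, t) = -5 + S*t² (v(S, t) = -3 + ((t*S)*t - 2) = -3 + ((S*t)*t - 2) = -3 + (S*t² - 2) = -3 + (-2 + S*t²) = -5 + S*t²)
v(-143, -27) - m(139, 107) = (-5 - 143*(-27)²) - 139*(2 + 107) = (-5 - 143*729) - 139*109 = (-5 - 104247) - 1*15151 = -104252 - 15151 = -119403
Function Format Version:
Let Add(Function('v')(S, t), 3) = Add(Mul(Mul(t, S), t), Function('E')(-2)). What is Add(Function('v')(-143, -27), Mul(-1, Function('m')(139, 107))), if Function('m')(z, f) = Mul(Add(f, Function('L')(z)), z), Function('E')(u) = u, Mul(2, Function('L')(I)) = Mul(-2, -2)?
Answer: -119403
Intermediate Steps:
Function('L')(I) = 2 (Function('L')(I) = Mul(Rational(1, 2), Mul(-2, -2)) = Mul(Rational(1, 2), 4) = 2)
Function('m')(z, f) = Mul(z, Add(2, f)) (Function('m')(z, f) = Mul(Add(f, 2), z) = Mul(Add(2, f), z) = Mul(z, Add(2, f)))
Function('v')(S, t) = Add(-5, Mul(S, Pow(t, 2))) (Function('v')(S, t) = Add(-3, Add(Mul(Mul(t, S), t), -2)) = Add(-3, Add(Mul(Mul(S, t), t), -2)) = Add(-3, Add(Mul(S, Pow(t, 2)), -2)) = Add(-3, Add(-2, Mul(S, Pow(t, 2)))) = Add(-5, Mul(S, Pow(t, 2))))
Add(Function('v')(-143, -27), Mul(-1, Function('m')(139, 107))) = Add(Add(-5, Mul(-143, Pow(-27, 2))), Mul(-1, Mul(139, Add(2, 107)))) = Add(Add(-5, Mul(-143, 729)), Mul(-1, Mul(139, 109))) = Add(Add(-5, -104247), Mul(-1, 15151)) = Add(-104252, -15151) = -119403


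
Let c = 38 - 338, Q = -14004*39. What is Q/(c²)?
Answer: -15171/2500 ≈ -6.0684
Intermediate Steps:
Q = -546156
c = -300
Q/(c²) = -546156/((-300)²) = -546156/90000 = -546156*1/90000 = -15171/2500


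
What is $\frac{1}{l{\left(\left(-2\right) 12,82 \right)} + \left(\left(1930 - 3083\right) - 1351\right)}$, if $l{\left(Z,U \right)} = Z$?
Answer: $- \frac{1}{2528} \approx -0.00039557$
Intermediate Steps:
$\frac{1}{l{\left(\left(-2\right) 12,82 \right)} + \left(\left(1930 - 3083\right) - 1351\right)} = \frac{1}{\left(-2\right) 12 + \left(\left(1930 - 3083\right) - 1351\right)} = \frac{1}{-24 - 2504} = \frac{1}{-2528} = - \frac{1}{2528}$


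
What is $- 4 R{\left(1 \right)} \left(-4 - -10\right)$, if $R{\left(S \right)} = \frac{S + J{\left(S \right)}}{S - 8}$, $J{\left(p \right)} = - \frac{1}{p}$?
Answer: $0$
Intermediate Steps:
$R{\left(S \right)} = \frac{S - \frac{1}{S}}{-8 + S}$ ($R{\left(S \right)} = \frac{S - \frac{1}{S}}{S - 8} = \frac{S - \frac{1}{S}}{-8 + S}$)
$- 4 R{\left(1 \right)} \left(-4 - -10\right) = - 4 \frac{-1 + 1^{2}}{1 \left(-8 + 1\right)} \left(-4 - -10\right) = - 4 \cdot 1 \frac{1}{-7} \left(-1 + 1\right) \left(-4 + 10\right) = - 4 \cdot 1 \left(- \frac{1}{7}\right) 0 \cdot 6 = \left(-4\right) 0 \cdot 6 = 0 \cdot 6 = 0$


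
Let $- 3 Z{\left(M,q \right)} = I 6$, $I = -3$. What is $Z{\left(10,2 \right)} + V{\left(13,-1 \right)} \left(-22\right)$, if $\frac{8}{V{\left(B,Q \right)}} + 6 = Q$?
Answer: $\frac{218}{7} \approx 31.143$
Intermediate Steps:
$V{\left(B,Q \right)} = \frac{8}{-6 + Q}$
$Z{\left(M,q \right)} = 6$ ($Z{\left(M,q \right)} = - \frac{\left(-3\right) 6}{3} = \left(- \frac{1}{3}\right) \left(-18\right) = 6$)
$Z{\left(10,2 \right)} + V{\left(13,-1 \right)} \left(-22\right) = 6 + \frac{8}{-6 - 1} \left(-22\right) = 6 + \frac{8}{-7} \left(-22\right) = 6 + 8 \left(- \frac{1}{7}\right) \left(-22\right) = 6 - - \frac{176}{7} = 6 + \frac{176}{7} = \frac{218}{7}$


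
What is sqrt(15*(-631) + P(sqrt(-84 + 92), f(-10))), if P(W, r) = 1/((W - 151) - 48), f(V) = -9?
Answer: sqrt(-1883536 + 18930*sqrt(2))/sqrt(199 - 2*sqrt(2)) ≈ 97.288*I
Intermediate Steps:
P(W, r) = 1/(-199 + W) (P(W, r) = 1/((-151 + W) - 48) = 1/(-199 + W))
sqrt(15*(-631) + P(sqrt(-84 + 92), f(-10))) = sqrt(15*(-631) + 1/(-199 + sqrt(-84 + 92))) = sqrt(-9465 + 1/(-199 + sqrt(8))) = sqrt(-9465 + 1/(-199 + 2*sqrt(2)))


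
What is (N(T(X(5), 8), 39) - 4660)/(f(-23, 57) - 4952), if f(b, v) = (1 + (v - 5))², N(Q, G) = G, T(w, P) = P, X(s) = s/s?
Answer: 4621/2143 ≈ 2.1563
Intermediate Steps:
X(s) = 1
f(b, v) = (-4 + v)² (f(b, v) = (1 + (-5 + v))² = (-4 + v)²)
(N(T(X(5), 8), 39) - 4660)/(f(-23, 57) - 4952) = (39 - 4660)/((-4 + 57)² - 4952) = -4621/(53² - 4952) = -4621/(2809 - 4952) = -4621/(-2143) = -4621*(-1/2143) = 4621/2143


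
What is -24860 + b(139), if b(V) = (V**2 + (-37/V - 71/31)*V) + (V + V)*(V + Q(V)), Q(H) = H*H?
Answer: 167523555/31 ≈ 5.4040e+6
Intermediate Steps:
Q(H) = H**2
b(V) = V**2 + V*(-71/31 - 37/V) + 2*V*(V + V**2) (b(V) = (V**2 + (-37/V - 71/31)*V) + (V + V)*(V + V**2) = (V**2 + (-37/V - 71*1/31)*V) + (2*V)*(V + V**2) = (V**2 + (-37/V - 71/31)*V) + 2*V*(V + V**2) = (V**2 + (-71/31 - 37/V)*V) + 2*V*(V + V**2) = (V**2 + V*(-71/31 - 37/V)) + 2*V*(V + V**2) = V**2 + V*(-71/31 - 37/V) + 2*V*(V + V**2))
-24860 + b(139) = -24860 + (-37 + 2*139**3 + 3*139**2 - 71/31*139) = -24860 + (-37 + 2*2685619 + 3*19321 - 9869/31) = -24860 + (-37 + 5371238 + 57963 - 9869/31) = -24860 + 168294215/31 = 167523555/31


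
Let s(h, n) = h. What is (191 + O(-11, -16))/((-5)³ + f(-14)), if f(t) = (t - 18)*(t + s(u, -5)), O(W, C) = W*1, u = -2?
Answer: 20/43 ≈ 0.46512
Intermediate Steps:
O(W, C) = W
f(t) = (-18 + t)*(-2 + t) (f(t) = (t - 18)*(t - 2) = (-18 + t)*(-2 + t))
(191 + O(-11, -16))/((-5)³ + f(-14)) = (191 - 11)/((-5)³ + (36 + (-14)² - 20*(-14))) = 180/(-125 + (36 + 196 + 280)) = 180/(-125 + 512) = 180/387 = 180*(1/387) = 20/43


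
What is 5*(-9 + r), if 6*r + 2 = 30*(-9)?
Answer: -815/3 ≈ -271.67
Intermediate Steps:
r = -136/3 (r = -1/3 + (30*(-9))/6 = -1/3 + (1/6)*(-270) = -1/3 - 45 = -136/3 ≈ -45.333)
5*(-9 + r) = 5*(-9 - 136/3) = 5*(-163/3) = -815/3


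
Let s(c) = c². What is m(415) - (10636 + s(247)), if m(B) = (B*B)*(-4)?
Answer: -760545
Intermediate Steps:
m(B) = -4*B² (m(B) = B²*(-4) = -4*B²)
m(415) - (10636 + s(247)) = -4*415² - (10636 + 247²) = -4*172225 - (10636 + 61009) = -688900 - 1*71645 = -688900 - 71645 = -760545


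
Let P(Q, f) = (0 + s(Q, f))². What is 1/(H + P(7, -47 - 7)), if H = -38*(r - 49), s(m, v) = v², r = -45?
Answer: 1/8506628 ≈ 1.1756e-7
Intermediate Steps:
P(Q, f) = f⁴ (P(Q, f) = (0 + f²)² = (f²)² = f⁴)
H = 3572 (H = -38*(-45 - 49) = -38*(-94) = 3572)
1/(H + P(7, -47 - 7)) = 1/(3572 + (-47 - 7)⁴) = 1/(3572 + (-54)⁴) = 1/(3572 + 8503056) = 1/8506628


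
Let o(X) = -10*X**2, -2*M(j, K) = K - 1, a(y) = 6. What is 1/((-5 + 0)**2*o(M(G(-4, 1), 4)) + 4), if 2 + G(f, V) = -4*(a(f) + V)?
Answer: -2/1117 ≈ -0.0017905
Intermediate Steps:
G(f, V) = -26 - 4*V (G(f, V) = -2 - 4*(6 + V) = -2 + (-24 - 4*V) = -26 - 4*V)
M(j, K) = 1/2 - K/2 (M(j, K) = -(K - 1)/2 = -(-1 + K)/2 = 1/2 - K/2)
1/((-5 + 0)**2*o(M(G(-4, 1), 4)) + 4) = 1/((-5 + 0)**2*(-10*(1/2 - 1/2*4)**2) + 4) = 1/((-5)**2*(-10*(1/2 - 2)**2) + 4) = 1/(25*(-10*(-3/2)**2) + 4) = 1/(25*(-10*9/4) + 4) = 1/(25*(-45/2) + 4) = 1/(-1125/2 + 4) = 1/(-1117/2) = -2/1117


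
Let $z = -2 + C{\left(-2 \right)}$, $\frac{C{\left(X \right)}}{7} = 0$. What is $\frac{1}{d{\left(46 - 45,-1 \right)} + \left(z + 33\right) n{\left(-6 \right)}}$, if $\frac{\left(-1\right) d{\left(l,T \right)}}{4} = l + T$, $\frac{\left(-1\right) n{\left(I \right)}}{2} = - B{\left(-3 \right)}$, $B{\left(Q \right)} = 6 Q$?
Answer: $- \frac{1}{1116} \approx -0.00089606$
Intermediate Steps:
$C{\left(X \right)} = 0$ ($C{\left(X \right)} = 7 \cdot 0 = 0$)
$n{\left(I \right)} = -36$ ($n{\left(I \right)} = - 2 \left(- 6 \left(-3\right)\right) = - 2 \left(\left(-1\right) \left(-18\right)\right) = \left(-2\right) 18 = -36$)
$z = -2$ ($z = -2 + 0 = -2$)
$d{\left(l,T \right)} = - 4 T - 4 l$ ($d{\left(l,T \right)} = - 4 \left(l + T\right) = - 4 \left(T + l\right) = - 4 T - 4 l$)
$\frac{1}{d{\left(46 - 45,-1 \right)} + \left(z + 33\right) n{\left(-6 \right)}} = \frac{1}{\left(\left(-4\right) \left(-1\right) - 4 \left(46 - 45\right)\right) + \left(-2 + 33\right) \left(-36\right)} = \frac{1}{\left(4 - 4\right) + 31 \left(-36\right)} = \frac{1}{\left(4 - 4\right) - 1116} = \frac{1}{0 - 1116} = \frac{1}{-1116} = - \frac{1}{1116}$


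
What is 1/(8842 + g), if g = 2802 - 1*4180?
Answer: 1/7464 ≈ 0.00013398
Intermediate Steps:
g = -1378 (g = 2802 - 4180 = -1378)
1/(8842 + g) = 1/(8842 - 1378) = 1/7464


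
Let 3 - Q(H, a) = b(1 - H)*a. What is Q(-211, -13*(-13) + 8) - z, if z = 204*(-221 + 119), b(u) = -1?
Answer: 20988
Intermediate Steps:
z = -20808 (z = 204*(-102) = -20808)
Q(H, a) = 3 + a (Q(H, a) = 3 - (-1)*a = 3 + a)
Q(-211, -13*(-13) + 8) - z = (3 + (-13*(-13) + 8)) - 1*(-20808) = (3 + (169 + 8)) + 20808 = (3 + 177) + 20808 = 180 + 20808 = 20988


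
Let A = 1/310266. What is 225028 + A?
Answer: 69818537449/310266 ≈ 2.2503e+5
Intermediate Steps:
A = 1/310266 ≈ 3.2230e-6
225028 + A = 225028 + 1/310266 = 69818537449/310266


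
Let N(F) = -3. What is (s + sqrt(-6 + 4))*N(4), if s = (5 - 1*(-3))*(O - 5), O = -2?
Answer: 168 - 3*I*sqrt(2) ≈ 168.0 - 4.2426*I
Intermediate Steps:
s = -56 (s = (5 - 1*(-3))*(-2 - 5) = (5 + 3)*(-7) = 8*(-7) = -56)
(s + sqrt(-6 + 4))*N(4) = (-56 + sqrt(-6 + 4))*(-3) = (-56 + sqrt(-2))*(-3) = (-56 + I*sqrt(2))*(-3) = 168 - 3*I*sqrt(2)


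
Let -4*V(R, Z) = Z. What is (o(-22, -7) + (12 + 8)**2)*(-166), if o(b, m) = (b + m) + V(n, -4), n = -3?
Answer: -61752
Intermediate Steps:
V(R, Z) = -Z/4
o(b, m) = 1 + b + m (o(b, m) = (b + m) - 1/4*(-4) = (b + m) + 1 = 1 + b + m)
(o(-22, -7) + (12 + 8)**2)*(-166) = ((1 - 22 - 7) + (12 + 8)**2)*(-166) = (-28 + 20**2)*(-166) = (-28 + 400)*(-166) = 372*(-166) = -61752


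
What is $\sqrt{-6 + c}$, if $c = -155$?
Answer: $i \sqrt{161} \approx 12.689 i$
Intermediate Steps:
$\sqrt{-6 + c} = \sqrt{-6 - 155} = \sqrt{-161} = i \sqrt{161}$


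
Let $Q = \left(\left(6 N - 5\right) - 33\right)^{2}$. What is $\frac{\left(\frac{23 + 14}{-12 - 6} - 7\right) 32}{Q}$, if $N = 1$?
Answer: $- \frac{163}{576} \approx -0.28299$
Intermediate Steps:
$Q = 1024$ ($Q = \left(\left(6 \cdot 1 - 5\right) - 33\right)^{2} = \left(\left(6 - 5\right) - 33\right)^{2} = \left(1 - 33\right)^{2} = \left(-32\right)^{2} = 1024$)
$\frac{\left(\frac{23 + 14}{-12 - 6} - 7\right) 32}{Q} = \frac{\left(\frac{23 + 14}{-12 - 6} - 7\right) 32}{1024} = \left(\frac{37}{-18} - 7\right) 32 \cdot \frac{1}{1024} = \left(37 \left(- \frac{1}{18}\right) - 7\right) 32 \cdot \frac{1}{1024} = \left(- \frac{37}{18} - 7\right) 32 \cdot \frac{1}{1024} = \left(- \frac{163}{18}\right) 32 \cdot \frac{1}{1024} = \left(- \frac{2608}{9}\right) \frac{1}{1024} = - \frac{163}{576}$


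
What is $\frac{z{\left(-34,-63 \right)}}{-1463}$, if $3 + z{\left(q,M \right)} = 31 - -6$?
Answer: $- \frac{34}{1463} \approx -0.02324$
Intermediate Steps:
$z{\left(q,M \right)} = 34$ ($z{\left(q,M \right)} = -3 + \left(31 - -6\right) = -3 + \left(31 + 6\right) = -3 + 37 = 34$)
$\frac{z{\left(-34,-63 \right)}}{-1463} = \frac{34}{-1463} = 34 \left(- \frac{1}{1463}\right) = - \frac{34}{1463}$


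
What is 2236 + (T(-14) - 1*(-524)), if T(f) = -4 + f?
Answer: 2742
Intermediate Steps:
2236 + (T(-14) - 1*(-524)) = 2236 + ((-4 - 14) - 1*(-524)) = 2236 + (-18 + 524) = 2236 + 506 = 2742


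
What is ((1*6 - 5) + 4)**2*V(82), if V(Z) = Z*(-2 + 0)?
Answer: -4100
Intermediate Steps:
V(Z) = -2*Z (V(Z) = Z*(-2) = -2*Z)
((1*6 - 5) + 4)**2*V(82) = ((1*6 - 5) + 4)**2*(-2*82) = ((6 - 5) + 4)**2*(-164) = (1 + 4)**2*(-164) = 5**2*(-164) = 25*(-164) = -4100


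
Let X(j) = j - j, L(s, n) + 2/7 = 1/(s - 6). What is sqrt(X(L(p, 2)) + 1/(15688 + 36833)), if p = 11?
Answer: sqrt(52521)/52521 ≈ 0.0043635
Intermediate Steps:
L(s, n) = -2/7 + 1/(-6 + s) (L(s, n) = -2/7 + 1/(s - 6) = -2/7 + 1/(-6 + s))
X(j) = 0
sqrt(X(L(p, 2)) + 1/(15688 + 36833)) = sqrt(0 + 1/(15688 + 36833)) = sqrt(0 + 1/52521) = sqrt(1/52521) = sqrt(52521)/52521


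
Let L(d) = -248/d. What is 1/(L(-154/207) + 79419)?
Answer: 77/6140931 ≈ 1.2539e-5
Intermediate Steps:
1/(L(-154/207) + 79419) = 1/(-248/((-154/207)) + 79419) = 1/(-248/((-154*1/207)) + 79419) = 1/(-248/(-154/207) + 79419) = 1/(-248*(-207/154) + 79419) = 1/(25668/77 + 79419) = 1/(6140931/77) = 77/6140931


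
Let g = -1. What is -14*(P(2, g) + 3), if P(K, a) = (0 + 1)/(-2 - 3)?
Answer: -196/5 ≈ -39.200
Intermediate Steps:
P(K, a) = -1/5 (P(K, a) = 1/(-5) = 1*(-1/5) = -1/5)
-14*(P(2, g) + 3) = -14*(-1/5 + 3) = -14*14/5 = -196/5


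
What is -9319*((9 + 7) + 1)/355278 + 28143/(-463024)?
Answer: -41676119953/82251120336 ≈ -0.50669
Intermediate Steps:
-9319*((9 + 7) + 1)/355278 + 28143/(-463024) = -9319*(16 + 1)*(1/355278) + 28143*(-1/463024) = -9319*17*(1/355278) - 28143/463024 = -158423*1/355278 - 28143/463024 = -158423/355278 - 28143/463024 = -41676119953/82251120336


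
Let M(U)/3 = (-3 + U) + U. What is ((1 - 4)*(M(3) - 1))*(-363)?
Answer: 8712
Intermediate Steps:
M(U) = -9 + 6*U (M(U) = 3*((-3 + U) + U) = 3*(-3 + 2*U) = -9 + 6*U)
((1 - 4)*(M(3) - 1))*(-363) = ((1 - 4)*((-9 + 6*3) - 1))*(-363) = -3*((-9 + 18) - 1)*(-363) = -3*(9 - 1)*(-363) = -3*8*(-363) = -24*(-363) = 8712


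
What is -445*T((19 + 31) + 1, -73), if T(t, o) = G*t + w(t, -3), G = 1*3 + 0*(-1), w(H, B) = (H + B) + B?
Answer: -88110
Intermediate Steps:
w(H, B) = H + 2*B (w(H, B) = (B + H) + B = H + 2*B)
G = 3 (G = 3 + 0 = 3)
T(t, o) = -6 + 4*t (T(t, o) = 3*t + (t + 2*(-3)) = 3*t + (t - 6) = 3*t + (-6 + t) = -6 + 4*t)
-445*T((19 + 31) + 1, -73) = -445*(-6 + 4*((19 + 31) + 1)) = -445*(-6 + 4*(50 + 1)) = -445*(-6 + 4*51) = -445*(-6 + 204) = -445*198 = -88110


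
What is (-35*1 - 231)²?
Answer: 70756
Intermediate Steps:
(-35*1 - 231)² = (-35 - 231)² = (-266)² = 70756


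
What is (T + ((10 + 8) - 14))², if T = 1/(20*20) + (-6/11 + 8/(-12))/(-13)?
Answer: 493968603241/29446560000 ≈ 16.775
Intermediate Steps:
T = 16429/171600 (T = (1/20)*(1/20) + (-6*1/11 + 8*(-1/12))*(-1/13) = 1/400 + (-6/11 - ⅔)*(-1/13) = 1/400 - 40/33*(-1/13) = 1/400 + 40/429 = 16429/171600 ≈ 0.095740)
(T + ((10 + 8) - 14))² = (16429/171600 + ((10 + 8) - 14))² = (16429/171600 + (18 - 14))² = (16429/171600 + 4)² = (702829/171600)² = 493968603241/29446560000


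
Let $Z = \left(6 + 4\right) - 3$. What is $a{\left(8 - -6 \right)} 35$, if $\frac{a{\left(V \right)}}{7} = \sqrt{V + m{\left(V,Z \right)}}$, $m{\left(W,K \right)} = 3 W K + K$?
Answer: $735 \sqrt{35} \approx 4348.3$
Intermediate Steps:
$Z = 7$ ($Z = 10 - 3 = 7$)
$m{\left(W,K \right)} = K + 3 K W$ ($m{\left(W,K \right)} = 3 K W + K = K + 3 K W$)
$a{\left(V \right)} = 7 \sqrt{7 + 22 V}$ ($a{\left(V \right)} = 7 \sqrt{V + 7 \left(1 + 3 V\right)} = 7 \sqrt{V + \left(7 + 21 V\right)} = 7 \sqrt{7 + 22 V}$)
$a{\left(8 - -6 \right)} 35 = 7 \sqrt{7 + 22 \left(8 - -6\right)} 35 = 7 \sqrt{7 + 22 \left(8 + 6\right)} 35 = 7 \sqrt{7 + 22 \cdot 14} \cdot 35 = 7 \sqrt{7 + 308} \cdot 35 = 7 \sqrt{315} \cdot 35 = 7 \cdot 3 \sqrt{35} \cdot 35 = 21 \sqrt{35} \cdot 35 = 735 \sqrt{35}$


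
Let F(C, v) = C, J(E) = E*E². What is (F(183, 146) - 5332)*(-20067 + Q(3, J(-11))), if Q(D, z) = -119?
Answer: 103937714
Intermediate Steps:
J(E) = E³
(F(183, 146) - 5332)*(-20067 + Q(3, J(-11))) = (183 - 5332)*(-20067 - 119) = -5149*(-20186) = 103937714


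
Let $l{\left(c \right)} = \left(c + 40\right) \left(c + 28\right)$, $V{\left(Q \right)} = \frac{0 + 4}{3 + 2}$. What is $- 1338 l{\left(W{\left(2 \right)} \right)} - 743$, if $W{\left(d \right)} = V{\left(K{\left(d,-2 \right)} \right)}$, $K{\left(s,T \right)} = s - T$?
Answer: $- \frac{39323663}{25} \approx -1.5729 \cdot 10^{6}$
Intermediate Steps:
$V{\left(Q \right)} = \frac{4}{5}$
$W{\left(d \right)} = \frac{4}{5}$
$l{\left(c \right)} = \left(28 + c\right) \left(40 + c\right)$ ($l{\left(c \right)} = \left(40 + c\right) \left(28 + c\right) = \left(28 + c\right) \left(40 + c\right)$)
$- 1338 l{\left(W{\left(2 \right)} \right)} - 743 = - 1338 \left(1120 + \left(\frac{4}{5}\right)^{2} + 68 \cdot \frac{4}{5}\right) - 743 = - 1338 \left(1120 + \frac{16}{25} + \frac{272}{5}\right) - 743 = \left(-1338\right) \frac{29376}{25} - 743 = - \frac{39305088}{25} - 743 = - \frac{39323663}{25}$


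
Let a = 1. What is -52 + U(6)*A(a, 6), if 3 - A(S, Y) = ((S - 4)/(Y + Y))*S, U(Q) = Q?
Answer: -65/2 ≈ -32.500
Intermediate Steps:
A(S, Y) = 3 - S*(-4 + S)/(2*Y) (A(S, Y) = 3 - (S - 4)/(Y + Y)*S = 3 - (-4 + S)/((2*Y))*S = 3 - (-4 + S)*(1/(2*Y))*S = 3 - (-4 + S)/(2*Y)*S = 3 - S*(-4 + S)/(2*Y))
-52 + U(6)*A(a, 6) = -52 + 6*((1/2)*(-1*1**2 + 4*1 + 6*6)/6) = -52 + 6*((1/2)*(1/6)*(-1*1 + 4 + 36)) = -52 + 6*((1/2)*(1/6)*(-1 + 4 + 36)) = -52 + 6*((1/2)*(1/6)*39) = -52 + 6*(13/4) = -52 + 39/2 = -65/2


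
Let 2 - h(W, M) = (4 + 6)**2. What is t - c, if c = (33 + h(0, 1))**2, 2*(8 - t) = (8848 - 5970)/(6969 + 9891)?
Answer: -71100059/16860 ≈ -4217.1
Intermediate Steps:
h(W, M) = -98 (h(W, M) = 2 - (4 + 6)**2 = 2 - 1*10**2 = 2 - 1*100 = 2 - 100 = -98)
t = 133441/16860 (t = 8 - (8848 - 5970)/(2*(6969 + 9891)) = 8 - 1439/16860 = 133441/16860 ≈ 7.9146)
c = 4225 (c = (33 - 98)**2 = (-65)**2 = 4225)
t - c = 133441/16860 - 1*4225 = 133441/16860 - 4225 = -71100059/16860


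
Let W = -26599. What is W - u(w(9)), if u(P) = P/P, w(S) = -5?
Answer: -26600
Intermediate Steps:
u(P) = 1
W - u(w(9)) = -26599 - 1*1 = -26599 - 1 = -26600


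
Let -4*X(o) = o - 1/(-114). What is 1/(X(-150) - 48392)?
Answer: -456/22049653 ≈ -2.0681e-5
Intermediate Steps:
X(o) = -1/456 - o/4 (X(o) = -(o - 1/(-114))/4 = -(o - 1*(-1/114))/4 = -(o + 1/114)/4 = -(1/114 + o)/4 = -1/456 - o/4)
1/(X(-150) - 48392) = 1/((-1/456 - 1/4*(-150)) - 48392) = 1/((-1/456 + 75/2) - 48392) = 1/(17099/456 - 48392) = 1/(-22049653/456) = -456/22049653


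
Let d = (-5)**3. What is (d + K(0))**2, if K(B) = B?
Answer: 15625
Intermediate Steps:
d = -125
(d + K(0))**2 = (-125 + 0)**2 = (-125)**2 = 15625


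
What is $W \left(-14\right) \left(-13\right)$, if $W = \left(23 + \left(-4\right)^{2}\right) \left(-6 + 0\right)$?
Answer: $-42588$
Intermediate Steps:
$W = -234$ ($W = \left(23 + 16\right) \left(-6\right) = 39 \left(-6\right) = -234$)
$W \left(-14\right) \left(-13\right) = \left(-234\right) \left(-14\right) \left(-13\right) = 3276 \left(-13\right) = -42588$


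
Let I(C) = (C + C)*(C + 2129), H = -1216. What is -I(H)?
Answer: 2220416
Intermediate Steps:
I(C) = 2*C*(2129 + C) (I(C) = (2*C)*(2129 + C) = 2*C*(2129 + C))
-I(H) = -2*(-1216)*(2129 - 1216) = -2*(-1216)*913 = -1*(-2220416) = 2220416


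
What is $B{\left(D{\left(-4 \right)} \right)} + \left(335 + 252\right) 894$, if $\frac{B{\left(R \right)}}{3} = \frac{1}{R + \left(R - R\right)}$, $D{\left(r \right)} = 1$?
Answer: $524781$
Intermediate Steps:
$B{\left(R \right)} = \frac{3}{R}$ ($B{\left(R \right)} = \frac{3}{R + \left(R - R\right)} = \frac{3}{R + 0} = \frac{3}{R}$)
$B{\left(D{\left(-4 \right)} \right)} + \left(335 + 252\right) 894 = \frac{3}{1} + \left(335 + 252\right) 894 = 3 \cdot 1 + 587 \cdot 894 = 3 + 524778 = 524781$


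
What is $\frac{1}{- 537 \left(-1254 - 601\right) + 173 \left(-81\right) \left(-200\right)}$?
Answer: $\frac{1}{3798735} \approx 2.6325 \cdot 10^{-7}$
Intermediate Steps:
$\frac{1}{- 537 \left(-1254 - 601\right) + 173 \left(-81\right) \left(-200\right)} = \frac{1}{\left(-537\right) \left(-1855\right) - -2802600} = \frac{1}{996135 + 2802600} = \frac{1}{3798735}$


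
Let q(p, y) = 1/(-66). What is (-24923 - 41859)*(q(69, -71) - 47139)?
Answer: 103885244425/33 ≈ 3.1480e+9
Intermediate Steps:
q(p, y) = -1/66
(-24923 - 41859)*(q(69, -71) - 47139) = (-24923 - 41859)*(-1/66 - 47139) = -66782*(-3111175/66) = 103885244425/33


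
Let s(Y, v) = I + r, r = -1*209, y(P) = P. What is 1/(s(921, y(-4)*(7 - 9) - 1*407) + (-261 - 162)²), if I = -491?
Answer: 1/178229 ≈ 5.6108e-6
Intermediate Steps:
r = -209
s(Y, v) = -700 (s(Y, v) = -491 - 209 = -700)
1/(s(921, y(-4)*(7 - 9) - 1*407) + (-261 - 162)²) = 1/(-700 + (-261 - 162)²) = 1/(-700 + (-423)²) = 1/(-700 + 178929) = 1/178229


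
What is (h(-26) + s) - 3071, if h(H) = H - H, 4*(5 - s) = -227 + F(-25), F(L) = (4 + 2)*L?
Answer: -11887/4 ≈ -2971.8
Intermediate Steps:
F(L) = 6*L
s = 397/4 (s = 5 - (-227 + 6*(-25))/4 = 5 - (-227 - 150)/4 = 5 - ¼*(-377) = 5 + 377/4 = 397/4 ≈ 99.250)
h(H) = 0
(h(-26) + s) - 3071 = (0 + 397/4) - 3071 = 397/4 - 3071 = -11887/4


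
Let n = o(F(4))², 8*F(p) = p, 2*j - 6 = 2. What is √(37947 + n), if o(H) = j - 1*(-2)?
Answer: √37983 ≈ 194.89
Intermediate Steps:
j = 4 (j = 3 + (½)*2 = 3 + 1 = 4)
F(p) = p/8
o(H) = 6 (o(H) = 4 - 1*(-2) = 4 + 2 = 6)
n = 36 (n = 6² = 36)
√(37947 + n) = √(37947 + 36) = √37983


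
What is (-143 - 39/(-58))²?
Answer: 68145025/3364 ≈ 20257.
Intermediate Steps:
(-143 - 39/(-58))² = (-143 - 39*(-1/58))² = (-143 + 39/58)² = (-8255/58)² = 68145025/3364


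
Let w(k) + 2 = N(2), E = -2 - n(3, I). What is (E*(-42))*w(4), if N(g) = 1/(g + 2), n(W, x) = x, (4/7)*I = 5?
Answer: -6321/8 ≈ -790.13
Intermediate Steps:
I = 35/4 (I = (7/4)*5 = 35/4 ≈ 8.7500)
E = -43/4 (E = -2 - 1*35/4 = -2 - 35/4 = -43/4 ≈ -10.750)
N(g) = 1/(2 + g)
w(k) = -7/4 (w(k) = -2 + 1/(2 + 2) = -2 + 1/4 = -2 + ¼ = -7/4)
(E*(-42))*w(4) = -43/4*(-42)*(-7/4) = (903/2)*(-7/4) = -6321/8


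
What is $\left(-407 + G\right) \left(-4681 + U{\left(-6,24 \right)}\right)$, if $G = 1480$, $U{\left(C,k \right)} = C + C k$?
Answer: $-5183663$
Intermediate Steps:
$\left(-407 + G\right) \left(-4681 + U{\left(-6,24 \right)}\right) = \left(-407 + 1480\right) \left(-4681 - 6 \left(1 + 24\right)\right) = 1073 \left(-4681 - 150\right) = 1073 \left(-4831\right) = -5183663$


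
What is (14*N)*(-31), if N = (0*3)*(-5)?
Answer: 0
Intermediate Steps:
N = 0 (N = 0*(-5) = 0)
(14*N)*(-31) = (14*0)*(-31) = 0*(-31) = 0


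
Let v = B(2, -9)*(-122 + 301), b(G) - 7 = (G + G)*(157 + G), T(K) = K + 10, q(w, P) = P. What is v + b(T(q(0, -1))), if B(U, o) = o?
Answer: 1384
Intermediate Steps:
T(K) = 10 + K
b(G) = 7 + 2*G*(157 + G) (b(G) = 7 + (G + G)*(157 + G) = 7 + (2*G)*(157 + G) = 7 + 2*G*(157 + G))
v = -1611 (v = -9*(-122 + 301) = -9*179 = -1611)
v + b(T(q(0, -1))) = -1611 + (7 + 2*(10 - 1)**2 + 314*(10 - 1)) = -1611 + (7 + 2*9**2 + 314*9) = -1611 + (7 + 2*81 + 2826) = -1611 + (7 + 162 + 2826) = -1611 + 2995 = 1384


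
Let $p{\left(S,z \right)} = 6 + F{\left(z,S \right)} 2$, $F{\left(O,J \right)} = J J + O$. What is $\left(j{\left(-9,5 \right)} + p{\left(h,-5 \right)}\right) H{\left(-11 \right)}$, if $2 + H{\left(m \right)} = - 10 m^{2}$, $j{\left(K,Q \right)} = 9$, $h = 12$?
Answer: $-355116$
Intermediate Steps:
$F{\left(O,J \right)} = O + J^{2}$ ($F{\left(O,J \right)} = J^{2} + O = O + J^{2}$)
$p{\left(S,z \right)} = 6 + 2 z + 2 S^{2}$ ($p{\left(S,z \right)} = 6 + \left(z + S^{2}\right) 2 = 6 + \left(2 z + 2 S^{2}\right) = 6 + 2 z + 2 S^{2}$)
$H{\left(m \right)} = -2 - 10 m^{2}$
$\left(j{\left(-9,5 \right)} + p{\left(h,-5 \right)}\right) H{\left(-11 \right)} = \left(9 + \left(6 + 2 \left(-5\right) + 2 \cdot 12^{2}\right)\right) \left(-2 - 10 \left(-11\right)^{2}\right) = \left(9 + \left(6 - 10 + 2 \cdot 144\right)\right) \left(-2 - 1210\right) = \left(9 + \left(6 - 10 + 288\right)\right) \left(-2 - 1210\right) = \left(9 + 284\right) \left(-1212\right) = 293 \left(-1212\right) = -355116$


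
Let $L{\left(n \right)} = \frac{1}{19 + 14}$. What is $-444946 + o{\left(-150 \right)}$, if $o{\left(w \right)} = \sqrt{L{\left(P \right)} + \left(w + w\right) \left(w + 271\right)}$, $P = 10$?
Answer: $-444946 + \frac{i \sqrt{39530667}}{33} \approx -4.4495 \cdot 10^{5} + 190.53 i$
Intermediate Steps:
$L{\left(n \right)} = \frac{1}{33}$
$o{\left(w \right)} = \sqrt{\frac{1}{33} + 2 w \left(271 + w\right)}$ ($o{\left(w \right)} = \sqrt{\frac{1}{33} + \left(w + w\right) \left(w + 271\right)} = \sqrt{\frac{1}{33} + 2 w \left(271 + w\right)}$)
$-444946 + o{\left(-150 \right)} = -444946 + \frac{\sqrt{33 + 2178 \left(-150\right)^{2} + 590238 \left(-150\right)}}{33} = -444946 + \frac{\sqrt{33 + 2178 \cdot 22500 - 88535700}}{33} = -444946 + \frac{\sqrt{33 + 49005000 - 88535700}}{33} = -444946 + \frac{\sqrt{-39530667}}{33} = -444946 + \frac{i \sqrt{39530667}}{33}$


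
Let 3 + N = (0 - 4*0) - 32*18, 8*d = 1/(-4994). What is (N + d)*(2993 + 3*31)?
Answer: -35692998487/19976 ≈ -1.7868e+6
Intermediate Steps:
d = -1/39952 (d = (1/8)/(-4994) = (1/8)*(-1/4994) = -1/39952 ≈ -2.5030e-5)
N = -579 (N = -3 + ((0 - 4*0) - 32*18) = -3 + ((0 + 0) - 576) = -3 + (0 - 576) = -3 - 576 = -579)
(N + d)*(2993 + 3*31) = (-579 - 1/39952)*(2993 + 3*31) = -23132209*(2993 + 93)/39952 = -23132209/39952*3086 = -35692998487/19976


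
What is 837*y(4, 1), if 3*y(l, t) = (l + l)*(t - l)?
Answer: -6696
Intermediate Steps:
y(l, t) = 2*l*(t - l)/3 (y(l, t) = ((l + l)*(t - l))/3 = ((2*l)*(t - l))/3 = (2*l*(t - l))/3 = 2*l*(t - l)/3)
837*y(4, 1) = 837*((2/3)*4*(1 - 1*4)) = 837*((2/3)*4*(1 - 4)) = 837*((2/3)*4*(-3)) = 837*(-8) = -6696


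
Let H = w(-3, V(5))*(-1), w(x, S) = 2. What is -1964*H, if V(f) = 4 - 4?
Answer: 3928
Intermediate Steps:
V(f) = 0
H = -2 (H = 2*(-1) = -2)
-1964*H = -1964*(-2) = 3928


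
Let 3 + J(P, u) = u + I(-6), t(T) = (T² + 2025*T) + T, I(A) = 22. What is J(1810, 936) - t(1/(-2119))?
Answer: 4292396848/4490161 ≈ 955.96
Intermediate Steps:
t(T) = T² + 2026*T
J(P, u) = 19 + u (J(P, u) = -3 + (u + 22) = -3 + (22 + u) = 19 + u)
J(1810, 936) - t(1/(-2119)) = (19 + 936) - (2026 + 1/(-2119))/(-2119) = 955 - (-1)*(2026 - 1/2119)/2119 = 955 - (-1)*4293093/(2119*2119) = 955 - 1*(-4293093/4490161) = 955 + 4293093/4490161 = 4292396848/4490161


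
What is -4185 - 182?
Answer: -4367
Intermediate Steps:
-4185 - 182 = -4367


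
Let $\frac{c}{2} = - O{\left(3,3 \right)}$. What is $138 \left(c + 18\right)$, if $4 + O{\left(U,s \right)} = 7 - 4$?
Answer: $2760$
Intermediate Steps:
$O{\left(U,s \right)} = -1$ ($O{\left(U,s \right)} = -4 + \left(7 - 4\right) = -4 + 3 = -1$)
$c = 2$ ($c = 2 \left(\left(-1\right) \left(-1\right)\right) = 2 \cdot 1 = 2$)
$138 \left(c + 18\right) = 138 \left(2 + 18\right) = 138 \cdot 20 = 2760$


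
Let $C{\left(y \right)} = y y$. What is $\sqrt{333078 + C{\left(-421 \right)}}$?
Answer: $\sqrt{510319} \approx 714.37$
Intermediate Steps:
$C{\left(y \right)} = y^{2}$
$\sqrt{333078 + C{\left(-421 \right)}} = \sqrt{333078 + \left(-421\right)^{2}} = \sqrt{333078 + 177241} = \sqrt{510319}$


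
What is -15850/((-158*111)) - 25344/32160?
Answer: 339859/2937615 ≈ 0.11569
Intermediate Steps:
-15850/((-158*111)) - 25344/32160 = -15850/(-17538) - 25344*1/32160 = -15850*(-1/17538) - 264/335 = 7925/8769 - 264/335 = 339859/2937615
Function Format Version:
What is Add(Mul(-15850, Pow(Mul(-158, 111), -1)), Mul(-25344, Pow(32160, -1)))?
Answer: Rational(339859, 2937615) ≈ 0.11569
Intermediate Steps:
Add(Mul(-15850, Pow(Mul(-158, 111), -1)), Mul(-25344, Pow(32160, -1))) = Add(Mul(-15850, Pow(-17538, -1)), Mul(-25344, Rational(1, 32160))) = Add(Mul(-15850, Rational(-1, 17538)), Rational(-264, 335)) = Add(Rational(7925, 8769), Rational(-264, 335)) = Rational(339859, 2937615)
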